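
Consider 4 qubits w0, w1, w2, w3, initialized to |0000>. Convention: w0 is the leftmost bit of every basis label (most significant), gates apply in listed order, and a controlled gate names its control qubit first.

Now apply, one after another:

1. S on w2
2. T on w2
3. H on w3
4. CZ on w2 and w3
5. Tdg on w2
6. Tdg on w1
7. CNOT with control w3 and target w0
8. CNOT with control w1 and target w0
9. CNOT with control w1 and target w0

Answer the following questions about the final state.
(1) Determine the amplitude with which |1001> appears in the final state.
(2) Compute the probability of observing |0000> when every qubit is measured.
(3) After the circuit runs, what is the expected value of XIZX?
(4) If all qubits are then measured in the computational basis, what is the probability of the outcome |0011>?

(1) The amplitude on |1001> is sqrt(2)/2. Key observation: the block from step 8 through step 9 cancels to the identity and can be dropped.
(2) Outcome |0000> occurs with probability 1/2.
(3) The expectation value of XIZX is 1.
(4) The probability of measuring |0011> is 0.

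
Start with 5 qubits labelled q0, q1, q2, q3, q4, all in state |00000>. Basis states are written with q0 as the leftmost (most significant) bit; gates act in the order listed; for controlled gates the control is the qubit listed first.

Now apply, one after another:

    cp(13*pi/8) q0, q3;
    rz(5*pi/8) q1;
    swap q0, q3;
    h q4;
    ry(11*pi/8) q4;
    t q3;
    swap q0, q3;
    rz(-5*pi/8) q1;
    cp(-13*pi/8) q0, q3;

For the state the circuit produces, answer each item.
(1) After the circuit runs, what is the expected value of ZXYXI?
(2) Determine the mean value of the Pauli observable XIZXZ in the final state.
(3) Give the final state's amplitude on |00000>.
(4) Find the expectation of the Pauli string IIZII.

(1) The expectation value of ZXYXI is 0.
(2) In the final state, XIZXZ has expectation 0.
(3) The amplitude on |00000> is -cos(pi/16).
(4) The expectation value of IIZII is 1.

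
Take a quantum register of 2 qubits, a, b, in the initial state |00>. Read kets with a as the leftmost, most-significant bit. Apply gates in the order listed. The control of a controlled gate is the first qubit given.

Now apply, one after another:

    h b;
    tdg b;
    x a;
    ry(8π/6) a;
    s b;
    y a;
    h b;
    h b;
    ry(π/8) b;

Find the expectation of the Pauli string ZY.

The expectation value of ZY is -sqrt(2)/4. Key observation: gates 7-8 undo each other exactly, leaving only the rest of the circuit to track.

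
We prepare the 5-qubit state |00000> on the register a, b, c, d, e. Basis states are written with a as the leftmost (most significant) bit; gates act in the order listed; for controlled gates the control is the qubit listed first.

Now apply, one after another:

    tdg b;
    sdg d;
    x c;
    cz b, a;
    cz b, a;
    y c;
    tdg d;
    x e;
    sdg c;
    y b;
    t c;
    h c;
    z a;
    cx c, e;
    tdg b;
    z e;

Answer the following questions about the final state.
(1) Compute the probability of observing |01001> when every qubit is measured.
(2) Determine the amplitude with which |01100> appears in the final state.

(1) A full measurement returns |01001> with probability 1/2. Key observation: the block from step 4 through step 5 cancels to the identity and can be dropped.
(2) The amplitude on |01100> is -sqrt(2)*exp(3*I*pi/4)/2.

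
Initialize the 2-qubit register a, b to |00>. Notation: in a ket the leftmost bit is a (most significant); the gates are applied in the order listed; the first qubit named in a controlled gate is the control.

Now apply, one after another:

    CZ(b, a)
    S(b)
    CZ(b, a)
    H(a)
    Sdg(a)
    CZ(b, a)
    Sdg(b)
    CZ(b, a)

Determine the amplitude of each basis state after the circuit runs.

After the circuit, the state carries amplitude sqrt(2)/2 on |00>, 0 on |01>, -sqrt(2)*I/2 on |10>, 0 on |11>.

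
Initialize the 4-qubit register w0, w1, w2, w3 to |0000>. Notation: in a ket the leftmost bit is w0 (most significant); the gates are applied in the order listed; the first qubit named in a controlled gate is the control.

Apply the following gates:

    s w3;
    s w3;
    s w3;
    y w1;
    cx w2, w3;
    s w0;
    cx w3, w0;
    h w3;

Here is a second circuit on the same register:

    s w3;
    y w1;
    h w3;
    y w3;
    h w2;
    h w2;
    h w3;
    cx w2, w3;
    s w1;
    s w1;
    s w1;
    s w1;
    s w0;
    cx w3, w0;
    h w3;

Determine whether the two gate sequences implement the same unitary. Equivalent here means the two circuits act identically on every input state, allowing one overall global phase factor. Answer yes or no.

No, they are not equivalent — no single phase factor reconciles the two unitaries.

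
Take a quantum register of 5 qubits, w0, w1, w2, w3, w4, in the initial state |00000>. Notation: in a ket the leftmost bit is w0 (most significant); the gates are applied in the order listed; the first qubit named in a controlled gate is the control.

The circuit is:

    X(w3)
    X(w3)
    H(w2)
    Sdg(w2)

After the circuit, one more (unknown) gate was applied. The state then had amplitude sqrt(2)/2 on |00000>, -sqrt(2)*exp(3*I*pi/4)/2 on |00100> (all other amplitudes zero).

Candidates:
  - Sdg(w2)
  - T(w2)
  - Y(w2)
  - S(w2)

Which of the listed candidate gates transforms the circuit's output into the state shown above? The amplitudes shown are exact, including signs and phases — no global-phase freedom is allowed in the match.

It was T(w2) that produced the state shown.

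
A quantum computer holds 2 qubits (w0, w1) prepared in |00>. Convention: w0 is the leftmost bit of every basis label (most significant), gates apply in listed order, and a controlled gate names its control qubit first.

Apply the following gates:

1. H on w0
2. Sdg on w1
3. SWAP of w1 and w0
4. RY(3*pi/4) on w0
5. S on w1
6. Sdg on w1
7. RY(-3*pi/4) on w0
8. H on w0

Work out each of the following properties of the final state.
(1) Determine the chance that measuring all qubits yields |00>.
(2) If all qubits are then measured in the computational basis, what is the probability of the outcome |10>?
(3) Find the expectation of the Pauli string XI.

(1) Outcome |00> occurs with probability 1/4.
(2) The probability of measuring |10> is 1/4.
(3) In the final state, XI has expectation 1.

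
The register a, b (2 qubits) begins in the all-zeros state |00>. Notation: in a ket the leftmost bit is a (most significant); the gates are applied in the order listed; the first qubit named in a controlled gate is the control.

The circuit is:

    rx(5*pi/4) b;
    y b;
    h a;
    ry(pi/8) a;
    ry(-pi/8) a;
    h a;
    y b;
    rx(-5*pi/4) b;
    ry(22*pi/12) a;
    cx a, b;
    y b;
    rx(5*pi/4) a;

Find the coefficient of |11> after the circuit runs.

The final state's coefficient on |11> equals -sqrt(6)*sqrt(sqrt(2)/4 + 1/2)*cos(pi/16)**2/4 - sqrt(2)*sqrt(sqrt(2)/4 + 1/2)*cos(pi/16)**2/4 - sqrt(6)*sqrt(sqrt(2)/4 + 1/2)*sin(pi/16)**2/4 - sqrt(2)*sqrt(sqrt(2)/4 + 1/2)*sin(pi/16)**2/4. Key observation: gates 1-8 undo each other exactly, leaving only the rest of the circuit to track.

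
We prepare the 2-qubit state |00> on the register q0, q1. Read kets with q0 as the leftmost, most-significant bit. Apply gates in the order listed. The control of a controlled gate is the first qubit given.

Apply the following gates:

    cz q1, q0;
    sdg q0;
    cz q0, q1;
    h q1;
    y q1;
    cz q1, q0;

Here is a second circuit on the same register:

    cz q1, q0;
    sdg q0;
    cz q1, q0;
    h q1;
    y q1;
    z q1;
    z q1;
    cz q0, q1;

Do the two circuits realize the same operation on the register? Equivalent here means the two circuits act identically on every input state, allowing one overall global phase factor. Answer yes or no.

Yes, they are equivalent — the unitaries differ by at most a global phase.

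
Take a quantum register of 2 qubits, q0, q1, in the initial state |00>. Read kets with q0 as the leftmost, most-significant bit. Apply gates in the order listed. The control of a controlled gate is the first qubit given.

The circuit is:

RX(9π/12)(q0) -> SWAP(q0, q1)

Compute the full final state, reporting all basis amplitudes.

The resulting statevector has amplitude sqrt(2 - sqrt(2))/2 on |00>, -I*sqrt(sqrt(2) + 2)/2 on |01>, 0 on |10>, 0 on |11>.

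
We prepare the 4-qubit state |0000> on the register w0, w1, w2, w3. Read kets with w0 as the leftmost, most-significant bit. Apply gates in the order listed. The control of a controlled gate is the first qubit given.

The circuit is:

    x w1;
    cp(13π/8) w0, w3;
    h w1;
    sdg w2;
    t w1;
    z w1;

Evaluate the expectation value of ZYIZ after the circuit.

In the final state, ZYIZ has expectation sqrt(2)/2.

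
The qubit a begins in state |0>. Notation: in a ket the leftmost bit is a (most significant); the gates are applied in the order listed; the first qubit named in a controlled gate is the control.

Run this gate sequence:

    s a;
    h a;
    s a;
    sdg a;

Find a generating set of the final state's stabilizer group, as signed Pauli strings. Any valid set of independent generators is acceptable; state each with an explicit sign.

The final state is stabilized by the group generated by +X; other independent generating sets are equally valid. Key observation: gates 3-4 undo each other exactly, leaving only the rest of the circuit to track.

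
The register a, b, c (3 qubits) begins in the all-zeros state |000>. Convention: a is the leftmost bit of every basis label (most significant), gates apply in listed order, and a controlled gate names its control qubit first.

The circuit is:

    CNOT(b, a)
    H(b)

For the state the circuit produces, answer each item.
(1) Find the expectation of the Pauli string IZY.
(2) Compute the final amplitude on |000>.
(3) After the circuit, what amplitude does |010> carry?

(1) In the final state, IZY has expectation 0.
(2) |000> carries amplitude sqrt(2)/2 in the final state.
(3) |010> carries amplitude sqrt(2)/2 in the final state.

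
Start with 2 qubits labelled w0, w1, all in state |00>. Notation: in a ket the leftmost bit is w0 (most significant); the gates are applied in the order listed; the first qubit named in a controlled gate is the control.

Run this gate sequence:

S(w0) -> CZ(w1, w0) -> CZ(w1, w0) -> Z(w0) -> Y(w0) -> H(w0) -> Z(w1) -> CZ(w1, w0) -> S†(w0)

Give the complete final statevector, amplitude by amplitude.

After the circuit, the state carries amplitude sqrt(2)*I/2 on |00>, 0 on |01>, -sqrt(2)/2 on |10>, 0 on |11>.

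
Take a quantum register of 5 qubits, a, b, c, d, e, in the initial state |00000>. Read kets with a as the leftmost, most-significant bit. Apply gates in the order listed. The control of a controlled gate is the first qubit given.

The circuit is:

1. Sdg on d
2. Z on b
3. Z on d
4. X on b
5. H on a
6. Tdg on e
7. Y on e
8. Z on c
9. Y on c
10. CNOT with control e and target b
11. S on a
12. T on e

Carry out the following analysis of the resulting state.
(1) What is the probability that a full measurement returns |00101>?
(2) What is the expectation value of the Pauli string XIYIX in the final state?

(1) Outcome |00101> occurs with probability 1/2.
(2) The observable XIYIX averages to 0.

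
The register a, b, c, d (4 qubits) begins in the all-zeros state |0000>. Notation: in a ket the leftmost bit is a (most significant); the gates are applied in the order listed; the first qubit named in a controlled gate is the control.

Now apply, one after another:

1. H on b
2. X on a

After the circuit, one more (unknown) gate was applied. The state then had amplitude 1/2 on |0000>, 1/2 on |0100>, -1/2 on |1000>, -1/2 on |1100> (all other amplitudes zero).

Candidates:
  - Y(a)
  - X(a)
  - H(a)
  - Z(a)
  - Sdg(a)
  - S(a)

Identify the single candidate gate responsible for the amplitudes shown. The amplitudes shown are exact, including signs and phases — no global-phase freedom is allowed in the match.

The applied gate was H(a).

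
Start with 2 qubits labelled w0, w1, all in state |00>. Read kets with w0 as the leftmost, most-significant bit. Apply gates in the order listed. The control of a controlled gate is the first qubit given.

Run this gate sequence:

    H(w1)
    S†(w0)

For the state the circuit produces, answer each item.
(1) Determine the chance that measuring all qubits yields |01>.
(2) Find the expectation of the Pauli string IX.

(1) A full measurement returns |01> with probability 1/2.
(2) The observable IX averages to 1.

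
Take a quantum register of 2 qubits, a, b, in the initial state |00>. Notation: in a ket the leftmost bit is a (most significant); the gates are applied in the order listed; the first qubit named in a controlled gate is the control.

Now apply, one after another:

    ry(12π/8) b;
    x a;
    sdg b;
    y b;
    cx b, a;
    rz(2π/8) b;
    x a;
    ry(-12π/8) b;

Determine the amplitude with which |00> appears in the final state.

The amplitude on |00> is -exp(7*I*pi/8)/2.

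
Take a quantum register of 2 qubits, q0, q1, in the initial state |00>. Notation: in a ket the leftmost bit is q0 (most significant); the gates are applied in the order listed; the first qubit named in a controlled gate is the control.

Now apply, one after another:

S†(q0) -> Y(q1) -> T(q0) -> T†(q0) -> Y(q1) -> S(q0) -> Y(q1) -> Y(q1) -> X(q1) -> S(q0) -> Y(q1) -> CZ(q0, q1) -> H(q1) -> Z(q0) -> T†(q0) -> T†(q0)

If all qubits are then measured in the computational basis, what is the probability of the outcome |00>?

Outcome |00> occurs with probability 1/2. Key observation: the block from step 1 through step 6 cancels to the identity and can be dropped.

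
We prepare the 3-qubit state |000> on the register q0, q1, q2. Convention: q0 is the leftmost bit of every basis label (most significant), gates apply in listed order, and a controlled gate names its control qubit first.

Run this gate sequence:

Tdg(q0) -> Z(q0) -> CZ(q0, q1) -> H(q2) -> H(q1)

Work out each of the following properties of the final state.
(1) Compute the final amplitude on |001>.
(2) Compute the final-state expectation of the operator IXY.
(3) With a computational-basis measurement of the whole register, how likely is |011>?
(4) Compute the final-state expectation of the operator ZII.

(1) The final state's coefficient on |001> equals 1/2.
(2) The expectation value of IXY is 0.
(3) The probability of measuring |011> is 1/4.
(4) In the final state, ZII has expectation 1.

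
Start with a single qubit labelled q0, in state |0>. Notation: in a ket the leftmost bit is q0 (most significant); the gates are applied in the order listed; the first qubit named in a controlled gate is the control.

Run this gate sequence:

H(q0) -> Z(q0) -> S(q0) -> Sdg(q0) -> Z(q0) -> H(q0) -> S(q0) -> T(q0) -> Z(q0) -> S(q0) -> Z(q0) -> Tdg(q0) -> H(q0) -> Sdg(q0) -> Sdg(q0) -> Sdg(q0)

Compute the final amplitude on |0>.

The amplitude on |0> is sqrt(2)/2. Key observation: steps 1-6 multiply out to the identity, so the circuit reduces to the remaining gates.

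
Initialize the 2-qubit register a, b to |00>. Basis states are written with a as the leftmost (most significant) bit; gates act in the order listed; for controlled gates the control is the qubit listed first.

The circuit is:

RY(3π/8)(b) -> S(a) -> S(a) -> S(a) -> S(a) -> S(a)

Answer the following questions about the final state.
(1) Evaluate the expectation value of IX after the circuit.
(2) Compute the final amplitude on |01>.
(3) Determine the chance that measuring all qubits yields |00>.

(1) The expectation value of IX is sqrt(sqrt(2) + 2)/2.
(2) The amplitude on |01> is sin(3*pi/16).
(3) Outcome |00> occurs with probability cos(3*pi/16)**2.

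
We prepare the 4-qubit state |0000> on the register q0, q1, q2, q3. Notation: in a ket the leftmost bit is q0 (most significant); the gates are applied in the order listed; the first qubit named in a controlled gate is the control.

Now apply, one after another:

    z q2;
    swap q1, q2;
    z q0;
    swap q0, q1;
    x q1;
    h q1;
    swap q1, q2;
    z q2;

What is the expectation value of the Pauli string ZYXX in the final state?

The expectation value of ZYXX is 0.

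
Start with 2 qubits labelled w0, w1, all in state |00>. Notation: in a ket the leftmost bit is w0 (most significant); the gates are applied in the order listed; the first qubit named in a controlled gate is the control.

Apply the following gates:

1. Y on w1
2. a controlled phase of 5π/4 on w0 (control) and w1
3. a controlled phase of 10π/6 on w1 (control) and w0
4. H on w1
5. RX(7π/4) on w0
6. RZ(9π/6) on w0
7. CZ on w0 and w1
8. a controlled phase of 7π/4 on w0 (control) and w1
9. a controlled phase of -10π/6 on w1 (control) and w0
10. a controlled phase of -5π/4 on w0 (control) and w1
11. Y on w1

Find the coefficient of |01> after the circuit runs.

The amplitude on |01> is -sqrt(2*sqrt(2) + 4)*exp(I*pi/4)/4.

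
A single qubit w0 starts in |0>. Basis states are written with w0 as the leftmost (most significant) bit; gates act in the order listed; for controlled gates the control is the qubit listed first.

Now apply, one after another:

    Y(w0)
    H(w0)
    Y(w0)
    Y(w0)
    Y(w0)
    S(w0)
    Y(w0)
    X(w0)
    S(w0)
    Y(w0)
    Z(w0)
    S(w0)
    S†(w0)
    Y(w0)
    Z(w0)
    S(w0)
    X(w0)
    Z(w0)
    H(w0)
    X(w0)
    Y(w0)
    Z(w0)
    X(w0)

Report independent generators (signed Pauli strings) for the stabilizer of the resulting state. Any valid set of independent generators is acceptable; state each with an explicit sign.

One valid set of independent stabilizer generators is +Y (any independent generating set of the same group is equally correct).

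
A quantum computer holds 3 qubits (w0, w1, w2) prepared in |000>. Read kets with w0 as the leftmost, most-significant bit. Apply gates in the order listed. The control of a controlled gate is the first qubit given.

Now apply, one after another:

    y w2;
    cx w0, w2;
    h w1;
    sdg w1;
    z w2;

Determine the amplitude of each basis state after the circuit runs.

The resulting statevector has amplitude -sqrt(2)*I/2 on |001>, -sqrt(2)/2 on |011>, and 0 on every other basis state.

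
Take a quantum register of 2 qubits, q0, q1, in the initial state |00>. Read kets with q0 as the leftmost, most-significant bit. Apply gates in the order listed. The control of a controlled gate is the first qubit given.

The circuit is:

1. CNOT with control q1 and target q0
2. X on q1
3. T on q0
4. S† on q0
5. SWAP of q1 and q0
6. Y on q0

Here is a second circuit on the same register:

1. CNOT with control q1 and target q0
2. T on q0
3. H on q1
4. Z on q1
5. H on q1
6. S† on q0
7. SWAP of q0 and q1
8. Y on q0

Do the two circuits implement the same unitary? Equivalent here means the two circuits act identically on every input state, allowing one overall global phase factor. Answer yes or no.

Yes — the two circuits implement the same unitary up to a global phase.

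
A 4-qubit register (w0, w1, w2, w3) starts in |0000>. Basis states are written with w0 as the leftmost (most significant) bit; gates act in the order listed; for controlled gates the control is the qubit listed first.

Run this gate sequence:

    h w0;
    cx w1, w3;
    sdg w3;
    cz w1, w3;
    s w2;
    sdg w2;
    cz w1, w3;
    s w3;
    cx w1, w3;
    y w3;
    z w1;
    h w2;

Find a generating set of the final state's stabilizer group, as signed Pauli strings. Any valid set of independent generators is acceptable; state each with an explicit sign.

One valid set of independent stabilizer generators is +XIII, +IIXI, +IZII, -IIIZ (any independent generating set of the same group is equally correct). Key observation: steps 2-9 multiply out to the identity, so the circuit reduces to the remaining gates.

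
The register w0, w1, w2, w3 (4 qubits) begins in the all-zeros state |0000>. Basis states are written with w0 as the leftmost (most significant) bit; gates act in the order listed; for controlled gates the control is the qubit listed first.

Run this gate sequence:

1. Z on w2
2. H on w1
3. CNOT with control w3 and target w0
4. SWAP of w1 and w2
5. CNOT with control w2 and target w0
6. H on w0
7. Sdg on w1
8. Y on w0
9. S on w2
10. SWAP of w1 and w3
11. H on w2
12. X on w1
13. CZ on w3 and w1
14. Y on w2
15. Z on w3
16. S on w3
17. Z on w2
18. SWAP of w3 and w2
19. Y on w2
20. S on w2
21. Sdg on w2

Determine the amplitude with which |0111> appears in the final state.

The amplitude on |0111> is sqrt(2)*(-1 - I)/4.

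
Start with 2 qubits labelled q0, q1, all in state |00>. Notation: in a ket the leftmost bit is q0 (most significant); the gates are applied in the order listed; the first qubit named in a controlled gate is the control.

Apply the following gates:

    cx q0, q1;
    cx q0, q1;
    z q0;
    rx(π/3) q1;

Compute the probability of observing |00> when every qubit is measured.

Outcome |00> occurs with probability 3/4.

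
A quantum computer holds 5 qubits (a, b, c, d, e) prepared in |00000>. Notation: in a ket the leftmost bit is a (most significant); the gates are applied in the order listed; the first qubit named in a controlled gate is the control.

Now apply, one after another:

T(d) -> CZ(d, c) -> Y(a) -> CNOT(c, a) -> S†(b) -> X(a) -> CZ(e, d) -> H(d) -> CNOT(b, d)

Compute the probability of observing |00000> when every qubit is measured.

A full measurement returns |00000> with probability 1/2.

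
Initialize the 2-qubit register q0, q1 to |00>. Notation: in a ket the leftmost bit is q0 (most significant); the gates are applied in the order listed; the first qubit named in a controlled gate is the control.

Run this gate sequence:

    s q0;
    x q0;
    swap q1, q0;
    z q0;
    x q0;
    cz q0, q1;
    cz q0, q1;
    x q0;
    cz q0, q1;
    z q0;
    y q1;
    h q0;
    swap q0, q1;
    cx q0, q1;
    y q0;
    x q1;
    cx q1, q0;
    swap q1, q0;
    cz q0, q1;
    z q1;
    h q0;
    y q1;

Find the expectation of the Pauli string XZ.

The observable XZ averages to 1. Key observation: steps 5-8 multiply out to the identity, so the circuit reduces to the remaining gates.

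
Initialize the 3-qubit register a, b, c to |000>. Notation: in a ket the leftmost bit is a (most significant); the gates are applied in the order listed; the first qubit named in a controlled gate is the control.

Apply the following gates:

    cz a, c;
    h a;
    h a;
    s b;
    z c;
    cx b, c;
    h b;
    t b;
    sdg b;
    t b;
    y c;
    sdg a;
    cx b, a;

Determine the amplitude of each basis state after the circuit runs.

The resulting statevector has amplitude sqrt(2)*I/2 on |001>, sqrt(2)*I/2 on |111>, and 0 on every other basis state. Key observation: gates 2-3 undo each other exactly, leaving only the rest of the circuit to track.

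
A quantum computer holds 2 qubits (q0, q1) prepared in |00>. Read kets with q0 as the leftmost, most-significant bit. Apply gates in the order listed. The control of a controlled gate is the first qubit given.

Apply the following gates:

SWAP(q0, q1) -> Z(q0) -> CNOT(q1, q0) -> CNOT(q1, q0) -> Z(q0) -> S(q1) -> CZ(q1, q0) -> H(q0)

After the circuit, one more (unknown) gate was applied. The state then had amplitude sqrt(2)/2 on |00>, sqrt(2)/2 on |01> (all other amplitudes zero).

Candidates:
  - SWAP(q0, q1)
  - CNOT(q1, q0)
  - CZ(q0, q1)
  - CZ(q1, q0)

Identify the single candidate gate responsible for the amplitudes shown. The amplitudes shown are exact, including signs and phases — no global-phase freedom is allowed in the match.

The unique candidate consistent with the amplitudes is SWAP(q0, q1).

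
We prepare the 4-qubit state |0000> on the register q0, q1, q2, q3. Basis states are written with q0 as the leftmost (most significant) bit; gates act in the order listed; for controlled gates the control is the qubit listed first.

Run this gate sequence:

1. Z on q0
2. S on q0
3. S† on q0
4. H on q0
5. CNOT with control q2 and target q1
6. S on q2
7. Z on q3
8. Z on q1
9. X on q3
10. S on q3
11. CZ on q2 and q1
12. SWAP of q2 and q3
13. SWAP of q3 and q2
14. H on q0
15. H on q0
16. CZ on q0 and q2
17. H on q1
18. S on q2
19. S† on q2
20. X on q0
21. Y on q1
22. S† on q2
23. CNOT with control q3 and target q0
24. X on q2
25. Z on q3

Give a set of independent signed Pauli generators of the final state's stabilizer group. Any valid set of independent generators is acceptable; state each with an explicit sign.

One valid set of independent stabilizer generators is +XIII, -IXII, -IIZI, -IIIZ (any independent generating set of the same group is equally correct). Key observation: gates 18-19 undo each other exactly, leaving only the rest of the circuit to track.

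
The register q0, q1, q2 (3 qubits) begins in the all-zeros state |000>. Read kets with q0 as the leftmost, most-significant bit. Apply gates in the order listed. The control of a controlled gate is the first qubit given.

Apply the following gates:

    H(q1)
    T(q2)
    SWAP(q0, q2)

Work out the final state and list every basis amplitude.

The final amplitudes are sqrt(2)/2 on |000>, sqrt(2)/2 on |010>, and 0 on every other basis state.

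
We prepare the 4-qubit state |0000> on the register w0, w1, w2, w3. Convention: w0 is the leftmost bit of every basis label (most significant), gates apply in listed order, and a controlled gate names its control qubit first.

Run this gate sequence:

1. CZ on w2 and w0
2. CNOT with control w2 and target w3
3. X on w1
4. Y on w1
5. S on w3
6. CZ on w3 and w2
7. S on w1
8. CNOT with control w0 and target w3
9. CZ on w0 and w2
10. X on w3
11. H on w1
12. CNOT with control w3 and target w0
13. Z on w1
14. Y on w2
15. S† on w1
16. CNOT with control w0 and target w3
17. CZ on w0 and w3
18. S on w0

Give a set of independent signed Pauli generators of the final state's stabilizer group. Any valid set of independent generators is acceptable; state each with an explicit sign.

The stabilizer group can be generated by +IYII, -ZIII, -IIZI, +IIIZ, among other valid generating sets.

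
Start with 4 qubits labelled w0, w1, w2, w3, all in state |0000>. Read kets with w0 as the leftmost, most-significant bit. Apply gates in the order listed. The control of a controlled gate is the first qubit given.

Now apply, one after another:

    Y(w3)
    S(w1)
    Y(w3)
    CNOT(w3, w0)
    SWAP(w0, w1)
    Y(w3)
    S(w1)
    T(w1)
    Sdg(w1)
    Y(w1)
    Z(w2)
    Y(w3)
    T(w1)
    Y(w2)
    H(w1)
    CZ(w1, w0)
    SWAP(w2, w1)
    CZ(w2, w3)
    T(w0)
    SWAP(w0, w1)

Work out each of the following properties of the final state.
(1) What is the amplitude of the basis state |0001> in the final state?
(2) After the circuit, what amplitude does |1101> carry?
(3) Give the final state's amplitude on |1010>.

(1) |0001> carries amplitude 0 in the final state.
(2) |1101> carries amplitude 0 in the final state.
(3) |1010> carries amplitude sqrt(2)*exp(I*pi/4)/2 in the final state.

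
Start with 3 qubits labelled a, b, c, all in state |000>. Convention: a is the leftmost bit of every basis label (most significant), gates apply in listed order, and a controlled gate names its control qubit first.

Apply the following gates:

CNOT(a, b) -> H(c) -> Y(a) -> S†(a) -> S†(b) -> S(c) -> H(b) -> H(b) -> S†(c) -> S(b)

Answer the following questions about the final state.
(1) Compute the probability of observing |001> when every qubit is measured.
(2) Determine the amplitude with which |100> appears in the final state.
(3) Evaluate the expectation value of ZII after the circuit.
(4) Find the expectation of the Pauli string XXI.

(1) Outcome |001> occurs with probability 0. Key observation: steps 5-10 multiply out to the identity, so the circuit reduces to the remaining gates.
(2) |100> carries amplitude sqrt(2)/2 in the final state.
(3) The observable ZII averages to -1.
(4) The expectation value of XXI is 0.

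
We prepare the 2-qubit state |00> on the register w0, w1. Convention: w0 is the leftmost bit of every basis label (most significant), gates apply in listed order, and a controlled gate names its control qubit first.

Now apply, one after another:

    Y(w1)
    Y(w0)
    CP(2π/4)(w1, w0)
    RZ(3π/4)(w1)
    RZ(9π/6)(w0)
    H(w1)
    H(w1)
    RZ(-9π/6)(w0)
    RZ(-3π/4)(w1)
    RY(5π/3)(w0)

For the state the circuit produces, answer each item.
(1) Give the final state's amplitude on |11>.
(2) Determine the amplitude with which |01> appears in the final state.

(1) |11> carries amplitude sqrt(3)*I/2 in the final state.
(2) The amplitude on |01> is I/2.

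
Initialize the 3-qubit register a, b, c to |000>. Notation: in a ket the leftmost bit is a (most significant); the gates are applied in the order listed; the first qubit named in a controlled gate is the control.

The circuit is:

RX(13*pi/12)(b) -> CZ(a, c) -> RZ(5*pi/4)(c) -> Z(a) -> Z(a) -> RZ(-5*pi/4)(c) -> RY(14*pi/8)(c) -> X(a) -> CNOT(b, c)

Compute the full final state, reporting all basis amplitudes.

The final amplitudes are 0 on |000>, 0 on |001>, 0 on |010>, 0 on |011>, -sqrt(6)/8 + sqrt(2)/8 + 1/4 on |100>, -sqrt(6)/8 - sqrt(2)/8 + sqrt(3)/4 on |101>, I*(-sqrt(6) - 2 + sqrt(2))/8 on |110>, I*(sqrt(2) + sqrt(6) + 2*sqrt(3))/8 on |111>. Key observation: gates 3-6 undo each other exactly, leaving only the rest of the circuit to track.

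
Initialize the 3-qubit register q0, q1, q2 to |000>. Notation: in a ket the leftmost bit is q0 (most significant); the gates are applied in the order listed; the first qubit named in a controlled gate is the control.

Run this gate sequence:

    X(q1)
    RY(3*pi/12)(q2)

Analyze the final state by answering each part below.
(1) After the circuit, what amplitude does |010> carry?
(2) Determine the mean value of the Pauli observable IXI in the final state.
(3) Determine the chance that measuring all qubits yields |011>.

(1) |010> carries amplitude sqrt(sqrt(2) + 2)/2 in the final state.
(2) In the final state, IXI has expectation 0.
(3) A full measurement returns |011> with probability 1/2 - sqrt(2)/4.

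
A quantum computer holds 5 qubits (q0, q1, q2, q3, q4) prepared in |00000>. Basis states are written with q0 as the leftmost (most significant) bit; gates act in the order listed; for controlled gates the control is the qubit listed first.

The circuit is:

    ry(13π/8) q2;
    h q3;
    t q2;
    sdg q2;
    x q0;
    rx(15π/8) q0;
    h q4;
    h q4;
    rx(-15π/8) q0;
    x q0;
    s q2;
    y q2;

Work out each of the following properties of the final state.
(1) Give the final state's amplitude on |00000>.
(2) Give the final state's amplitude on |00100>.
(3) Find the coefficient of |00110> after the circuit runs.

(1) |00000> carries amplitude -sqrt(2)*I*exp(I*pi/4)*sin(3*pi/16)*cos(pi/16)**2/2 - sqrt(2)*I*exp(I*pi/4)*sin(pi/16)**2*sin(3*pi/16)/2 in the final state.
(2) The amplitude on |00100> is -sqrt(2)*I*cos(3*pi/16)/2.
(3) The final state's coefficient on |00110> equals -sqrt(2)*I*cos(3*pi/16)/2.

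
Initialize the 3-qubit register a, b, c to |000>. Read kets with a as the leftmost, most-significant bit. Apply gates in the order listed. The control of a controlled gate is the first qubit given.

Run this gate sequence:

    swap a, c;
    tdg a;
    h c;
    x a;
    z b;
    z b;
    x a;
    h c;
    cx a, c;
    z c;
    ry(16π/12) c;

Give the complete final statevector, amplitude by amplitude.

The resulting statevector has amplitude -1/2 on |000>, sqrt(3)/2 on |001>, and 0 on every other basis state.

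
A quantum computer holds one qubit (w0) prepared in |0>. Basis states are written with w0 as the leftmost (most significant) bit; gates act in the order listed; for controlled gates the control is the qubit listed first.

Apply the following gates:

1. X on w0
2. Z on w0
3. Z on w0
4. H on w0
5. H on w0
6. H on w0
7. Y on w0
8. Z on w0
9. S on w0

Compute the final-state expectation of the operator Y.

The expectation value of Y is -1.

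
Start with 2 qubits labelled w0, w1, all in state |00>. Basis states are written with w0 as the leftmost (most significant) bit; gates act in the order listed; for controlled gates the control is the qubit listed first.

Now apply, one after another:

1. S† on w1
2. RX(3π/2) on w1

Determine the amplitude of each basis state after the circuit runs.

The final amplitudes are -sqrt(2)/2 on |00>, -sqrt(2)*I/2 on |01>, 0 on |10>, 0 on |11>.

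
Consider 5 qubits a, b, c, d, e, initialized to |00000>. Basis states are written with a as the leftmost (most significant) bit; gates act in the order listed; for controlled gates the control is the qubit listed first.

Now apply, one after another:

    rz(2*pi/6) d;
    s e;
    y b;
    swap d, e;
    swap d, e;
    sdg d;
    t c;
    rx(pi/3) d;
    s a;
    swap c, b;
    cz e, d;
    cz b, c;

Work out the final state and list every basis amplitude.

The final amplitudes are sqrt(3)*exp(I*pi/3)/2 on |00100>, -exp(5*I*pi/6)/2 on |00110>, and 0 on every other basis state. Key observation: the block from step 4 through step 5 cancels to the identity and can be dropped.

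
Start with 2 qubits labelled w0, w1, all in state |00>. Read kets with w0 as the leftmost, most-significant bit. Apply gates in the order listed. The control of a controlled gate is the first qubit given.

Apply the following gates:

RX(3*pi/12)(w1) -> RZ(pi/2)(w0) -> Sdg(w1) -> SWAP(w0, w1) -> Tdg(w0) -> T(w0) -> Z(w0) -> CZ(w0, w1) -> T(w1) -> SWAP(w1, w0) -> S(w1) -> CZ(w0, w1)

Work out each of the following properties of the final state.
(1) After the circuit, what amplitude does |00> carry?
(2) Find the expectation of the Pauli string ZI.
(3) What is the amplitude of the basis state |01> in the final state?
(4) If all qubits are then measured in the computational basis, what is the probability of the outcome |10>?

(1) The final state's coefficient on |00> equals -sqrt(sqrt(2) + 2)*exp(3*I*pi/4)/2.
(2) In the final state, ZI has expectation 1.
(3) The final state's coefficient on |01> equals sqrt(2 - sqrt(2))*exp(I*pi/4)/2.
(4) A full measurement returns |10> with probability 0.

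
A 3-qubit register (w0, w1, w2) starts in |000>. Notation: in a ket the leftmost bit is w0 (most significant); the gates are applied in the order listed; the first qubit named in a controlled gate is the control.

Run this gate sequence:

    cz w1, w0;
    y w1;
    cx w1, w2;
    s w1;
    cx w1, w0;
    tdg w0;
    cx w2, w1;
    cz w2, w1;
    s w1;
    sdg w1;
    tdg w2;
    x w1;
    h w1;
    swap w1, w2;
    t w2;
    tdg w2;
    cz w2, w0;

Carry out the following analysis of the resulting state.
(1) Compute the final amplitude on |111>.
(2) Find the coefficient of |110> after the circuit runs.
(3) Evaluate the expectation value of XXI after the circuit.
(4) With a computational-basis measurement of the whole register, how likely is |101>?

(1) |111> carries amplitude sqrt(2)*I/2 in the final state. Key observation: the block from step 9 through step 10 cancels to the identity and can be dropped.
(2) The final state's coefficient on |110> equals sqrt(2)*I/2.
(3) The observable XXI averages to 0.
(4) A full measurement returns |101> with probability 0.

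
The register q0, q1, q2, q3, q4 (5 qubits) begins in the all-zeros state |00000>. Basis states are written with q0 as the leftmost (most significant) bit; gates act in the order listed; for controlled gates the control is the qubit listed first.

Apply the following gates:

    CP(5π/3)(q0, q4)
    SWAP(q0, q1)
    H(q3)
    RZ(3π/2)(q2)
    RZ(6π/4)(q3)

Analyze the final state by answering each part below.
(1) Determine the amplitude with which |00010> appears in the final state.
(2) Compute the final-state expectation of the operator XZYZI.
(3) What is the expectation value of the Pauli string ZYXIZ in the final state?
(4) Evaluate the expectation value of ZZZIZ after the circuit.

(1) The amplitude on |00010> is sqrt(2)/2.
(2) The expectation value of XZYZI is 0.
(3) The observable ZYXIZ averages to 0.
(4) In the final state, ZZZIZ has expectation 1.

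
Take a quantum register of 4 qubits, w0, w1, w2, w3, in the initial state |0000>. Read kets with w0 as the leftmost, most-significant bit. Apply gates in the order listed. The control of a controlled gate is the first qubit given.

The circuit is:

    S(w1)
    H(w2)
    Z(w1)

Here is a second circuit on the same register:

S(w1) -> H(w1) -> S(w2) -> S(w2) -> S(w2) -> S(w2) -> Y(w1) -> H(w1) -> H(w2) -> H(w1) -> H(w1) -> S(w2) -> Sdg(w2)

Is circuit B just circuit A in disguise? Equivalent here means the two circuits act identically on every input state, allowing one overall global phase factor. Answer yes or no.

No, they are not equivalent — no single phase factor reconciles the two unitaries.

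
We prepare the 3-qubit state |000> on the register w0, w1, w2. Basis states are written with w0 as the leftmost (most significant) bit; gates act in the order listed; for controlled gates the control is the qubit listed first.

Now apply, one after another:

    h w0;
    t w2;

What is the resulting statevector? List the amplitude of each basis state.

The final amplitudes are sqrt(2)/2 on |000>, sqrt(2)/2 on |100>, and 0 on every other basis state.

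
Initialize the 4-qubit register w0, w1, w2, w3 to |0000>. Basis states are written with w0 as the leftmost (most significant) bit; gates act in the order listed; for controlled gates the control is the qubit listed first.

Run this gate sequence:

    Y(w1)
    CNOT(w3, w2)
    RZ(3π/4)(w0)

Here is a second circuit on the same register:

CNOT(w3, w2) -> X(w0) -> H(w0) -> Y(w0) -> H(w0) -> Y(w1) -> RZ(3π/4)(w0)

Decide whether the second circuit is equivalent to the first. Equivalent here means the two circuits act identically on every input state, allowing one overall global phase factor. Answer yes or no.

No, they are not equivalent — no single phase factor reconciles the two unitaries.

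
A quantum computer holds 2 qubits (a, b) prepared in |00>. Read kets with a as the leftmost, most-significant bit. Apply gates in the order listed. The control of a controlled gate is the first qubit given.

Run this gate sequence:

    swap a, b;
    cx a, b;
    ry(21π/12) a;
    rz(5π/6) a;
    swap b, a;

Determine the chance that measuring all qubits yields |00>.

The probability of measuring |00> is sqrt(2)/4 + 1/2.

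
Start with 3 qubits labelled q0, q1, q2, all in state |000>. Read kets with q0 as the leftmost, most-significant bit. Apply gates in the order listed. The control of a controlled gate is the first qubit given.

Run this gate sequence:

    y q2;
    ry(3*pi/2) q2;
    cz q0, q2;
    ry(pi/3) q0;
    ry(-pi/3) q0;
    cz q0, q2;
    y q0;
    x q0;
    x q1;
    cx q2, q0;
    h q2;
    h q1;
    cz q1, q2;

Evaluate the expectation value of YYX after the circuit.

The expectation value of YYX is 1. Key observation: steps 3-6 multiply out to the identity, so the circuit reduces to the remaining gates.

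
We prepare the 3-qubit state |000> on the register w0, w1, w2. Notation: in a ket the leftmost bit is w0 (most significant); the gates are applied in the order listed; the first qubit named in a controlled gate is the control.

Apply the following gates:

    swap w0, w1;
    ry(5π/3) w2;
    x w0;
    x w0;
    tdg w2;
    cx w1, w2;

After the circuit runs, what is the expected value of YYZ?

In the final state, YYZ has expectation 0. Key observation: steps 3-4 multiply out to the identity, so the circuit reduces to the remaining gates.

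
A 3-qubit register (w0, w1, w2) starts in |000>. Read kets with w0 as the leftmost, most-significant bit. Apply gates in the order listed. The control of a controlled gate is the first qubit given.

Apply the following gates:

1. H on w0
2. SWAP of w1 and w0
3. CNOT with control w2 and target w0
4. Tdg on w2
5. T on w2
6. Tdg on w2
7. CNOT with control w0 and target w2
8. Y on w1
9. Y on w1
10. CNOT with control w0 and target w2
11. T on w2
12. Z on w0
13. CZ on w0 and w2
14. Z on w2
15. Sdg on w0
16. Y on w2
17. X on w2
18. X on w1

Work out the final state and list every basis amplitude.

After the circuit, the state carries amplitude sqrt(2)*I/2 on |000>, sqrt(2)*I/2 on |010>, and 0 on every other basis state. Key observation: the block from step 6 through step 11 cancels to the identity and can be dropped.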